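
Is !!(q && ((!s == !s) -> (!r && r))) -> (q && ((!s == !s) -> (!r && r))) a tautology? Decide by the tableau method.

Valid

Assume the negation and expand:
Initial set: {!(!!(q && ((!s == !s) -> (!r && r))) -> (q && ((!s == !s) -> (!r && r))))}.
!(!!(q && ((!s == !s) -> (!r && r))) -> (q && ((!s == !s) -> (!r && r)))): α-rule — add !!(q && ((!s == !s) -> (!r && r))), !(q && ((!s == !s) -> (!r && r))).
!!(q && ((!s == !s) -> (!r && r))): drop double negation, giving (q && ((!s == !s) -> (!r && r))).
(q && ((!s == !s) -> (!r && r))): α-rule — add q, ((!s == !s) -> (!r && r)).
!(q && ((!s == !s) -> (!r && r))): β-rule — branch into !q  //  !((!s == !s) -> (!r && r)).
  branch 1 (add !q):
    × closes — contains both q and !q.
  branch 2 (add !((!s == !s) -> (!r && r))):
    !((!s == !s) -> (!r && r)): α-rule — add (!s == !s), !(!r && r).
    ((!s == !s) -> (!r && r)): β-rule — branch into !(!s == !s)  //  (!r && r).
      branch 2.1 (add !(!s == !s)):
        (!s == !s): β-rule — branch into !s, !s  //  !!s, !!s.
          branch 2.1.1 (add !s, !s):
            !(!r && r): β-rule — branch into !!r  //  !r.
              branch 2.1.1.1 (add !!r):
                !(!s == !s): β-rule — branch into !s, !!s  //  !!s, !s.
                  branch 2.1.1.1.1 (add !s, !!s):
                    × closes — contains both s and !s.
                  branch 2.1.1.1.2 (add !!s, !s):
                    × closes — contains both s and !s.
              branch 2.1.1.2 (add !r):
                !(!s == !s): β-rule — branch into !s, !!s  //  !!s, !s.
                  branch 2.1.1.2.1 (add !s, !!s):
                    × closes — contains both s and !s.
                  branch 2.1.1.2.2 (add !!s, !s):
                    × closes — contains both s and !s.
          branch 2.1.2 (add !!s, !!s):
            !(!r && r): β-rule — branch into !!r  //  !r.
              branch 2.1.2.1 (add !!r):
                !(!s == !s): β-rule — branch into !s, !!s  //  !!s, !s.
                  branch 2.1.2.1.1 (add !s, !!s):
                    × closes — contains both s and !s.
                  branch 2.1.2.1.2 (add !!s, !s):
                    × closes — contains both s and !s.
              branch 2.1.2.2 (add !r):
                !(!s == !s): β-rule — branch into !s, !!s  //  !!s, !s.
                  branch 2.1.2.2.1 (add !s, !!s):
                    × closes — contains both s and !s.
                  branch 2.1.2.2.2 (add !!s, !s):
                    × closes — contains both s and !s.
      branch 2.2 (add (!r && r)):
        (!r && r): α-rule — add !r, r.
        × closes — contains both r and !r.
All 10 branches close.
Every branch closed, so the negation is unsatisfiable and the formula is valid.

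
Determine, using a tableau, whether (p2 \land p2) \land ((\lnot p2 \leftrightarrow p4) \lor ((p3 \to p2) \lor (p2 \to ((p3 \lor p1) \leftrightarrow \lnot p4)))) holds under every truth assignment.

Not valid

Assume the negation and expand:
Initial set: {\lnot ((p2 \land p2) \land ((\lnot p2 \leftrightarrow p4) \lor ((p3 \to p2) \lor (p2 \to ((p3 \lor p1) \leftrightarrow \lnot p4)))))}.
\lnot ((p2 \land p2) \land ((\lnot p2 \leftrightarrow p4) \lor ((p3 \to p2) \lor (p2 \to ((p3 \lor p1) \leftrightarrow \lnot p4))))): β-rule — branch into \lnot (p2 \land p2)  //  \lnot ((\lnot p2 \leftrightarrow p4) \lor ((p3 \to p2) \lor (p2 \to ((p3 \lor p1) \leftrightarrow \lnot p4)))).
  branch 1 (add \lnot (p2 \land p2)):
    \lnot (p2 \land p2): β-rule — branch into \lnot p2  //  \lnot p2.
      branch 1.1 (add \lnot p2):
        ○ open, literals {p2=false}.
      branch 1.2 (add \lnot p2):
        ○ open, literals {p2=false}.
  branch 2 (add \lnot ((\lnot p2 \leftrightarrow p4) \lor ((p3 \to p2) \lor (p2 \to ((p3 \lor p1) \leftrightarrow \lnot p4))))):
    \lnot ((\lnot p2 \leftrightarrow p4) \lor ((p3 \to p2) \lor (p2 \to ((p3 \lor p1) \leftrightarrow \lnot p4)))): α-rule — add \lnot (\lnot p2 \leftrightarrow p4), \lnot ((p3 \to p2) \lor (p2 \to ((p3 \lor p1) \leftrightarrow \lnot p4))).
    \lnot ((p3 \to p2) \lor (p2 \to ((p3 \lor p1) \leftrightarrow \lnot p4))): α-rule — add \lnot (p3 \to p2), \lnot (p2 \to ((p3 \lor p1) \leftrightarrow \lnot p4)).
    \lnot (p3 \to p2): α-rule — add p3, \lnot p2.
    \lnot (p2 \to ((p3 \lor p1) \leftrightarrow \lnot p4)): α-rule — add p2, \lnot ((p3 \lor p1) \leftrightarrow \lnot p4).
    × closes — contains both p2 and \lnot p2.
1 branch closed, 2 open.
An open branch gives a countermodel: p2=false (unmentioned atoms arbitrary); under it the original formula is false.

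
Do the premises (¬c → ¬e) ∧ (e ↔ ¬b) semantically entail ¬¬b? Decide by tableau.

No

Initial set: {((¬c → ¬e) ∧ (e ↔ ¬b)); ¬¬¬b}.
((¬c → ¬e) ∧ (e ↔ ¬b)): α-rule — add (¬c → ¬e), (e ↔ ¬b).
¬¬¬b: drop double negation, giving ¬b.
(¬c → ¬e): β-rule — branch into ¬¬c  //  ¬e.
  branch 1 (add ¬¬c):
    (e ↔ ¬b): β-rule — branch into e, ¬b  //  ¬e, ¬¬b.
      branch 1.1 (add e, ¬b):
        ○ open, literals {b=F, c=T, e=T}.
      branch 1.2 (add ¬e, ¬¬b):
        × closes — contains both b and ¬b.
  branch 2 (add ¬e):
    (e ↔ ¬b): β-rule — branch into e, ¬b  //  ¬e, ¬¬b.
      branch 2.1 (add e, ¬b):
        × closes — contains both e and ¬e.
      branch 2.2 (add ¬e, ¬¬b):
        × closes — contains both b and ¬b.
3 branches closed, 1 open.
An open branch gives a countermodel: b=F, c=T, e=T (unmentioned atoms arbitrary); the premises hold there but the conclusion fails.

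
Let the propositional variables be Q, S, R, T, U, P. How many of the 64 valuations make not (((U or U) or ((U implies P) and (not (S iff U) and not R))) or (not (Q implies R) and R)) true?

Initial set: {not (((U or U) or ((U implies P) and (not (S iff U) and not R))) or (not (Q implies R) and R))}.
not (((U or U) or ((U implies P) and (not (S iff U) and not R))) or (not (Q implies R) and R)): α-rule — add not ((U or U) or ((U implies P) and (not (S iff U) and not R))), not (not (Q implies R) and R).
not ((U or U) or ((U implies P) and (not (S iff U) and not R))): α-rule — add not (U or U), not ((U implies P) and (not (S iff U) and not R)).
not (U or U): α-rule — add not U, not U.
not (not (Q implies R) and R): β-rule — branch into not not (Q implies R)  //  not R.
  branch 1 (add not not (Q implies R)):
    not ((U implies P) and (not (S iff U) and not R)): β-rule — branch into not (U implies P)  //  not (not (S iff U) and not R).
      branch 1.1 (add not (U implies P)):
        not (U implies P): α-rule — add U, not P.
        × closes — contains both U and not U.
      branch 1.2 (add not (not (S iff U) and not R)):
        not not (Q implies R): β-rule — branch into not Q  //  R.
          branch 1.2.1 (add not Q):
            not (not (S iff U) and not R): β-rule — branch into not not (S iff U)  //  not not R.
              branch 1.2.1.1 (add not not (S iff U)):
                not not (S iff U): β-rule — branch into S, U  //  not S, not U.
                  branch 1.2.1.1.1 (add S, U):
                    × closes — contains both U and not U.
                  branch 1.2.1.1.2 (add not S, not U):
                    ○ open, literals {Q=F, S=F, U=F}.
              branch 1.2.1.2 (add not not R):
                ○ open, literals {Q=F, R=T, U=F}.
          branch 1.2.2 (add R):
            not (not (S iff U) and not R): β-rule — branch into not not (S iff U)  //  not not R.
              branch 1.2.2.1 (add not not (S iff U)):
                not not (S iff U): β-rule — branch into S, U  //  not S, not U.
                  branch 1.2.2.1.1 (add S, U):
                    × closes — contains both U and not U.
                  branch 1.2.2.1.2 (add not S, not U):
                    ○ open, literals {R=T, S=F, U=F}.
              branch 1.2.2.2 (add not not R):
                ○ open, literals {R=T, U=F}.
  branch 2 (add not R):
    not ((U implies P) and (not (S iff U) and not R)): β-rule — branch into not (U implies P)  //  not (not (S iff U) and not R).
      branch 2.1 (add not (U implies P)):
        not (U implies P): α-rule — add U, not P.
        × closes — contains both U and not U.
      branch 2.2 (add not (not (S iff U) and not R)):
        not (not (S iff U) and not R): β-rule — branch into not not (S iff U)  //  not not R.
          branch 2.2.1 (add not not (S iff U)):
            not not (S iff U): β-rule — branch into S, U  //  not S, not U.
              branch 2.2.1.1 (add S, U):
                × closes — contains both U and not U.
              branch 2.2.1.2 (add not S, not U):
                ○ open, literals {R=F, S=F, U=F}.
          branch 2.2.2 (add not not R):
            × closes — contains both R and not R.
6 branches closed, 5 open.
Each open branch fixes some atoms; the unmentioned ones are free. Counting distinct full assignments: branch {Q=F, S=F, U=F} (R, T, P) contributes 8 new; branch {Q=F, R=T, U=F} (S, T, P) contributes 4 new; branch {R=T, S=F, U=F} (Q, T, P) contributes 4 new; branch {R=T, U=F} (Q, S, T, P) contributes 4 new; branch {R=F, S=F, U=F} (Q, T, P) contributes 4 new. Total: 24.

24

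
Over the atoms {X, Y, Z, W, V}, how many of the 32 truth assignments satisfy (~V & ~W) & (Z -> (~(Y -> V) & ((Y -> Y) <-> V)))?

Initial set: {T ((~V & ~W) & (Z -> (~(Y -> V) & ((Y -> Y) <-> V))))}.
T ((~V & ~W) & (Z -> (~(Y -> V) & ((Y -> Y) <-> V)))): α-rule — add T (~V & ~W), T (Z -> (~(Y -> V) & ((Y -> Y) <-> V))).
T (~V & ~W): α-rule — add T ~V, T ~W.
T (Z -> (~(Y -> V) & ((Y -> Y) <-> V))): β-rule — branch into F Z  //  T (~(Y -> V) & ((Y -> Y) <-> V)).
  branch 1 (add F Z):
    ○ open, literals {V=0, W=0, Z=0}.
  branch 2 (add T (~(Y -> V) & ((Y -> Y) <-> V))):
    T (~(Y -> V) & ((Y -> Y) <-> V)): α-rule — add T ~(Y -> V), T ((Y -> Y) <-> V).
    T ~(Y -> V): α-rule — add T Y, F V.
    T ((Y -> Y) <-> V): β-rule — branch into T (Y -> Y), T V  //  F (Y -> Y), F V.
      branch 2.1 (add T (Y -> Y), T V):
        × closes — contains both V and ~V.
      branch 2.2 (add F (Y -> Y), F V):
        F (Y -> Y): α-rule — add T Y, F Y.
        × closes — contains both Y and ~Y.
2 branches closed, 1 open.
Each open branch fixes some atoms; the unmentioned ones are free. Counting distinct full assignments: branch {V=0, W=0, Z=0} (X, Y) contributes 4 new. Total: 4.

4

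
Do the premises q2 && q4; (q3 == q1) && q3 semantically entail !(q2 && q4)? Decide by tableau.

No

Initial set: {(q2 && q4); ((q3 == q1) && q3); !!(q2 && q4)}.
(q2 && q4): α-rule — add q2, q4.
((q3 == q1) && q3): α-rule — add (q3 == q1), q3.
!!(q2 && q4): α-rule — add q2, q4.
(q3 == q1): β-rule — branch into q3, q1  //  !q3, !q1.
  branch 1 (add q3, q1):
    ○ open, literals {q1=T, q2=T, q3=T, q4=T}.
  branch 2 (add !q3, !q1):
    × closes — contains both q3 and !q3.
1 branch closed, 1 open.
An open branch gives a countermodel: q1=T, q2=T, q3=T, q4=T (unmentioned atoms arbitrary); the premises hold there but the conclusion fails.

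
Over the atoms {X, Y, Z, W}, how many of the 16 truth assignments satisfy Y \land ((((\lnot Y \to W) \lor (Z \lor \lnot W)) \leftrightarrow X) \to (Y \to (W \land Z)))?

Initial set: {(Y \land ((((\lnot Y \to W) \lor (Z \lor \lnot W)) \leftrightarrow X) \to (Y \to (W \land Z))))}.
(Y \land ((((\lnot Y \to W) \lor (Z \lor \lnot W)) \leftrightarrow X) \to (Y \to (W \land Z)))): α-rule — add Y, ((((\lnot Y \to W) \lor (Z \lor \lnot W)) \leftrightarrow X) \to (Y \to (W \land Z))).
((((\lnot Y \to W) \lor (Z \lor \lnot W)) \leftrightarrow X) \to (Y \to (W \land Z))): β-rule — branch into \lnot (((\lnot Y \to W) \lor (Z \lor \lnot W)) \leftrightarrow X)  //  (Y \to (W \land Z)).
  branch 1 (add \lnot (((\lnot Y \to W) \lor (Z \lor \lnot W)) \leftrightarrow X)):
    \lnot (((\lnot Y \to W) \lor (Z \lor \lnot W)) \leftrightarrow X): β-rule — branch into ((\lnot Y \to W) \lor (Z \lor \lnot W)), \lnot X  //  \lnot ((\lnot Y \to W) \lor (Z \lor \lnot W)), X.
      branch 1.1 (add ((\lnot Y \to W) \lor (Z \lor \lnot W)), \lnot X):
        ((\lnot Y \to W) \lor (Z \lor \lnot W)): β-rule — branch into (\lnot Y \to W)  //  (Z \lor \lnot W).
          branch 1.1.1 (add (\lnot Y \to W)):
            (\lnot Y \to W): β-rule — branch into \lnot \lnot Y  //  W.
              branch 1.1.1.1 (add \lnot \lnot Y):
                ○ open, literals {X=false, Y=true}.
              branch 1.1.1.2 (add W):
                ○ open, literals {W=true, X=false, Y=true}.
          branch 1.1.2 (add (Z \lor \lnot W)):
            (Z \lor \lnot W): β-rule — branch into Z  //  \lnot W.
              branch 1.1.2.1 (add Z):
                ○ open, literals {X=false, Y=true, Z=true}.
              branch 1.1.2.2 (add \lnot W):
                ○ open, literals {W=false, X=false, Y=true}.
      branch 1.2 (add \lnot ((\lnot Y \to W) \lor (Z \lor \lnot W)), X):
        \lnot ((\lnot Y \to W) \lor (Z \lor \lnot W)): α-rule — add \lnot (\lnot Y \to W), \lnot (Z \lor \lnot W).
        \lnot (\lnot Y \to W): α-rule — add \lnot Y, \lnot W.
        × closes — contains both Y and \lnot Y.
  branch 2 (add (Y \to (W \land Z))):
    (Y \to (W \land Z)): β-rule — branch into \lnot Y  //  (W \land Z).
      branch 2.1 (add \lnot Y):
        × closes — contains both Y and \lnot Y.
      branch 2.2 (add (W \land Z)):
        (W \land Z): α-rule — add W, Z.
        ○ open, literals {W=true, Y=true, Z=true}.
2 branches closed, 5 open.
Each open branch fixes some atoms; the unmentioned ones are free. Counting distinct full assignments: branch {X=false, Y=true} (Z, W) contributes 4 new; branch {W=true, X=false, Y=true} (Z) contributes 0 new; branch {X=false, Y=true, Z=true} (W) contributes 0 new; branch {W=false, X=false, Y=true} (Z) contributes 0 new; branch {W=true, Y=true, Z=true} (X) contributes 1 new. Total: 5.

5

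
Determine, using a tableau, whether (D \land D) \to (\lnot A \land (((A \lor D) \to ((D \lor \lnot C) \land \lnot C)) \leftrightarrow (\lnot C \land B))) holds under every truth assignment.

Assume the negation and expand:
Initial set: {F ((D \land D) \to (\lnot A \land (((A \lor D) \to ((D \lor \lnot C) \land \lnot C)) \leftrightarrow (\lnot C \land B))))}.
F ((D \land D) \to (\lnot A \land (((A \lor D) \to ((D \lor \lnot C) \land \lnot C)) \leftrightarrow (\lnot C \land B)))): α-rule — add T (D \land D), F (\lnot A \land (((A \lor D) \to ((D \lor \lnot C) \land \lnot C)) \leftrightarrow (\lnot C \land B))).
T (D \land D): α-rule — add T D, T D.
F (\lnot A \land (((A \lor D) \to ((D \lor \lnot C) \land \lnot C)) \leftrightarrow (\lnot C \land B))): β-rule — branch into F \lnot A  //  F (((A \lor D) \to ((D \lor \lnot C) \land \lnot C)) \leftrightarrow (\lnot C \land B)).
  branch 1 (add F \lnot A):
    ○ open, literals {A=T, D=T}.
  branch 2 (add F (((A \lor D) \to ((D \lor \lnot C) \land \lnot C)) \leftrightarrow (\lnot C \land B))):
    F (((A \lor D) \to ((D \lor \lnot C) \land \lnot C)) \leftrightarrow (\lnot C \land B)): β-rule — branch into T ((A \lor D) \to ((D \lor \lnot C) \land \lnot C)), F (\lnot C \land B)  //  F ((A \lor D) \to ((D \lor \lnot C) \land \lnot C)), T (\lnot C \land B).
      branch 2.1 (add T ((A \lor D) \to ((D \lor \lnot C) \land \lnot C)), F (\lnot C \land B)):
        T ((A \lor D) \to ((D \lor \lnot C) \land \lnot C)): β-rule — branch into F (A \lor D)  //  T ((D \lor \lnot C) \land \lnot C).
          branch 2.1.1 (add F (A \lor D)):
            F (A \lor D): α-rule — add F A, F D.
            × closes — contains both D and \lnot D.
          branch 2.1.2 (add T ((D \lor \lnot C) \land \lnot C)):
            T ((D \lor \lnot C) \land \lnot C): α-rule — add T (D \lor \lnot C), T \lnot C.
            F (\lnot C \land B): β-rule — branch into F \lnot C  //  F B.
              branch 2.1.2.1 (add F \lnot C):
                × closes — contains both C and \lnot C.
              branch 2.1.2.2 (add F B):
                T (D \lor \lnot C): β-rule — branch into T D  //  T \lnot C.
                  branch 2.1.2.2.1 (add T D):
                    ○ open, literals {B=F, C=F, D=T}.
                  branch 2.1.2.2.2 (add T \lnot C):
                    ○ open, literals {B=F, C=F, D=T}.
      branch 2.2 (add F ((A \lor D) \to ((D \lor \lnot C) \land \lnot C)), T (\lnot C \land B)):
        F ((A \lor D) \to ((D \lor \lnot C) \land \lnot C)): α-rule — add T (A \lor D), F ((D \lor \lnot C) \land \lnot C).
        T (\lnot C \land B): α-rule — add T \lnot C, T B.
        T (A \lor D): β-rule — branch into T A  //  T D.
          branch 2.2.1 (add T A):
            F ((D \lor \lnot C) \land \lnot C): β-rule — branch into F (D \lor \lnot C)  //  F \lnot C.
              branch 2.2.1.1 (add F (D \lor \lnot C)):
                F (D \lor \lnot C): α-rule — add F D, F \lnot C.
                × closes — contains both D and \lnot D.
              branch 2.2.1.2 (add F \lnot C):
                × closes — contains both C and \lnot C.
          branch 2.2.2 (add T D):
            F ((D \lor \lnot C) \land \lnot C): β-rule — branch into F (D \lor \lnot C)  //  F \lnot C.
              branch 2.2.2.1 (add F (D \lor \lnot C)):
                F (D \lor \lnot C): α-rule — add F D, F \lnot C.
                × closes — contains both D and \lnot D.
              branch 2.2.2.2 (add F \lnot C):
                × closes — contains both C and \lnot C.
6 branches closed, 3 open.
An open branch gives a countermodel: A=T, D=T (unmentioned atoms arbitrary); under it the original formula is false.

Not valid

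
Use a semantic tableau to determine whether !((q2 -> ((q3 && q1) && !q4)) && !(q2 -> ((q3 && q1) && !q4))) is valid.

Valid

Assume the negation and expand:
Initial set: {F !((q2 -> ((q3 && q1) && !q4)) && !(q2 -> ((q3 && q1) && !q4)))}.
F !((q2 -> ((q3 && q1) && !q4)) && !(q2 -> ((q3 && q1) && !q4))): α-rule — add T (q2 -> ((q3 && q1) && !q4)), T !(q2 -> ((q3 && q1) && !q4)).
T !(q2 -> ((q3 && q1) && !q4)): α-rule — add T q2, F ((q3 && q1) && !q4).
T (q2 -> ((q3 && q1) && !q4)): β-rule — branch into F q2  //  T ((q3 && q1) && !q4).
  branch 1 (add F q2):
    × closes — contains both q2 and !q2.
  branch 2 (add T ((q3 && q1) && !q4)):
    T ((q3 && q1) && !q4): α-rule — add T (q3 && q1), T !q4.
    T (q3 && q1): α-rule — add T q3, T q1.
    F ((q3 && q1) && !q4): β-rule — branch into F (q3 && q1)  //  F !q4.
      branch 2.1 (add F (q3 && q1)):
        F (q3 && q1): β-rule — branch into F q3  //  F q1.
          branch 2.1.1 (add F q3):
            × closes — contains both q3 and !q3.
          branch 2.1.2 (add F q1):
            × closes — contains both q1 and !q1.
      branch 2.2 (add F !q4):
        × closes — contains both q4 and !q4.
All 4 branches close.
Every branch closed, so the negation is unsatisfiable and the formula is valid.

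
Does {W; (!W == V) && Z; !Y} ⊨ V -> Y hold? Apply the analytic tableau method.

Initial set: {W; ((!W == V) && Z); !Y; !(V -> Y)}.
((!W == V) && Z): α-rule — add (!W == V), Z.
!(V -> Y): α-rule — add V, !Y.
(!W == V): β-rule — branch into !W, V  //  !!W, !V.
  branch 1 (add !W, V):
    × closes — contains both W and !W.
  branch 2 (add !!W, !V):
    × closes — contains both V and !V.
All 2 branches close.
Every branch closed, so the premises entail the conclusion.

Yes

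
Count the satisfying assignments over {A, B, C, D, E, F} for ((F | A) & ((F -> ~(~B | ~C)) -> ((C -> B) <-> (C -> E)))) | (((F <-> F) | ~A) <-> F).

Initial set: {(((F | A) & ((F -> ~(~B | ~C)) -> ((C -> B) <-> (C -> E)))) | (((F <-> F) | ~A) <-> F))}.
(((F | A) & ((F -> ~(~B | ~C)) -> ((C -> B) <-> (C -> E)))) | (((F <-> F) | ~A) <-> F)): β-rule — branch into ((F | A) & ((F -> ~(~B | ~C)) -> ((C -> B) <-> (C -> E))))  //  (((F <-> F) | ~A) <-> F).
  branch 1 (add ((F | A) & ((F -> ~(~B | ~C)) -> ((C -> B) <-> (C -> E))))):
    ((F | A) & ((F -> ~(~B | ~C)) -> ((C -> B) <-> (C -> E)))): α-rule — add (F | A), ((F -> ~(~B | ~C)) -> ((C -> B) <-> (C -> E))).
    (F | A): β-rule — branch into F  //  A.
      branch 1.1 (add F):
        ((F -> ~(~B | ~C)) -> ((C -> B) <-> (C -> E))): β-rule — branch into ~(F -> ~(~B | ~C))  //  ((C -> B) <-> (C -> E)).
          branch 1.1.1 (add ~(F -> ~(~B | ~C))):
            ~(F -> ~(~B | ~C)): α-rule — add F, ~~(~B | ~C).
            ~~(~B | ~C): β-rule — branch into ~B  //  ~C.
              branch 1.1.1.1 (add ~B):
                ○ open, literals {B=0, F=1}.
              branch 1.1.1.2 (add ~C):
                ○ open, literals {C=0, F=1}.
          branch 1.1.2 (add ((C -> B) <-> (C -> E))):
            ((C -> B) <-> (C -> E)): β-rule — branch into (C -> B), (C -> E)  //  ~(C -> B), ~(C -> E).
              branch 1.1.2.1 (add (C -> B), (C -> E)):
                (C -> B): β-rule — branch into ~C  //  B.
                  branch 1.1.2.1.1 (add ~C):
                    (C -> E): β-rule — branch into ~C  //  E.
                      branch 1.1.2.1.1.1 (add ~C):
                        ○ open, literals {C=0, F=1}.
                      branch 1.1.2.1.1.2 (add E):
                        ○ open, literals {C=0, E=1, F=1}.
                  branch 1.1.2.1.2 (add B):
                    (C -> E): β-rule — branch into ~C  //  E.
                      branch 1.1.2.1.2.1 (add ~C):
                        ○ open, literals {B=1, C=0, F=1}.
                      branch 1.1.2.1.2.2 (add E):
                        ○ open, literals {B=1, E=1, F=1}.
              branch 1.1.2.2 (add ~(C -> B), ~(C -> E)):
                ~(C -> B): α-rule — add C, ~B.
                ~(C -> E): α-rule — add C, ~E.
                ○ open, literals {B=0, C=1, E=0, F=1}.
      branch 1.2 (add A):
        ((F -> ~(~B | ~C)) -> ((C -> B) <-> (C -> E))): β-rule — branch into ~(F -> ~(~B | ~C))  //  ((C -> B) <-> (C -> E)).
          branch 1.2.1 (add ~(F -> ~(~B | ~C))):
            ~(F -> ~(~B | ~C)): α-rule — add F, ~~(~B | ~C).
            ~~(~B | ~C): β-rule — branch into ~B  //  ~C.
              branch 1.2.1.1 (add ~B):
                ○ open, literals {A=1, B=0, F=1}.
              branch 1.2.1.2 (add ~C):
                ○ open, literals {A=1, C=0, F=1}.
          branch 1.2.2 (add ((C -> B) <-> (C -> E))):
            ((C -> B) <-> (C -> E)): β-rule — branch into (C -> B), (C -> E)  //  ~(C -> B), ~(C -> E).
              branch 1.2.2.1 (add (C -> B), (C -> E)):
                (C -> B): β-rule — branch into ~C  //  B.
                  branch 1.2.2.1.1 (add ~C):
                    (C -> E): β-rule — branch into ~C  //  E.
                      branch 1.2.2.1.1.1 (add ~C):
                        ○ open, literals {A=1, C=0}.
                      branch 1.2.2.1.1.2 (add E):
                        ○ open, literals {A=1, C=0, E=1}.
                  branch 1.2.2.1.2 (add B):
                    (C -> E): β-rule — branch into ~C  //  E.
                      branch 1.2.2.1.2.1 (add ~C):
                        ○ open, literals {A=1, B=1, C=0}.
                      branch 1.2.2.1.2.2 (add E):
                        ○ open, literals {A=1, B=1, E=1}.
              branch 1.2.2.2 (add ~(C -> B), ~(C -> E)):
                ~(C -> B): α-rule — add C, ~B.
                ~(C -> E): α-rule — add C, ~E.
                ○ open, literals {A=1, B=0, C=1, E=0}.
  branch 2 (add (((F <-> F) | ~A) <-> F)):
    (((F <-> F) | ~A) <-> F): β-rule — branch into ((F <-> F) | ~A), F  //  ~((F <-> F) | ~A), ~F.
      branch 2.1 (add ((F <-> F) | ~A), F):
        ((F <-> F) | ~A): β-rule — branch into (F <-> F)  //  ~A.
          branch 2.1.1 (add (F <-> F)):
            (F <-> F): β-rule — branch into F, F  //  ~F, ~F.
              branch 2.1.1.1 (add F, F):
                ○ open, literals {F=1}.
              branch 2.1.1.2 (add ~F, ~F):
                × closes — contains both F and ~F.
          branch 2.1.2 (add ~A):
            ○ open, literals {A=0, F=1}.
      branch 2.2 (add ~((F <-> F) | ~A), ~F):
        ~((F <-> F) | ~A): α-rule — add ~(F <-> F), ~~A.
        ~(F <-> F): β-rule — branch into F, ~F  //  ~F, F.
          branch 2.2.1 (add F, ~F):
            × closes — contains both F and ~F.
          branch 2.2.2 (add ~F, F):
            × closes — contains both F and ~F.
3 branches closed, 16 open.
Each open branch fixes some atoms; the unmentioned ones are free. Counting distinct full assignments: branch {B=0, F=1} (A, C, D, E) contributes 16 new; branch {C=0, F=1} (A, B, D, E) contributes 8 new; branch {C=0, F=1} (A, B, D, E) contributes 0 new; branch {C=0, E=1, F=1} (A, B, D) contributes 0 new; branch {B=1, C=0, F=1} (A, D, E) contributes 0 new; branch {B=1, E=1, F=1} (A, C, D) contributes 4 new; branch {B=0, C=1, E=0, F=1} (A, D) contributes 0 new; branch {A=1, B=0, F=1} (C, D, E) contributes 0 new; branch {A=1, C=0, F=1} (B, D, E) contributes 0 new; branch {A=1, C=0} (B, D, E, F) contributes 8 new; branch {A=1, C=0, E=1} (B, D, F) contributes 0 new; branch {A=1, B=1, C=0} (D, E, F) contributes 0 new; branch {A=1, B=1, E=1} (C, D, F) contributes 2 new; branch {A=1, B=0, C=1, E=0} (D, F) contributes 2 new; branch {F=1} (A, B, C, D, E) contributes 4 new; branch {A=0, F=1} (B, C, D, E) contributes 0 new. Total: 44.

44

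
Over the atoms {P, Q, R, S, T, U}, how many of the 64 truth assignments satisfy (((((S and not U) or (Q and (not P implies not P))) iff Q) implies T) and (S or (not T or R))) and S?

Initial set: {((((((S and not U) or (Q and (not P implies not P))) iff Q) implies T) and (S or (not T or R))) and S)}.
((((((S and not U) or (Q and (not P implies not P))) iff Q) implies T) and (S or (not T or R))) and S): α-rule — add (((((S and not U) or (Q and (not P implies not P))) iff Q) implies T) and (S or (not T or R))), S.
(((((S and not U) or (Q and (not P implies not P))) iff Q) implies T) and (S or (not T or R))): α-rule — add ((((S and not U) or (Q and (not P implies not P))) iff Q) implies T), (S or (not T or R)).
((((S and not U) or (Q and (not P implies not P))) iff Q) implies T): β-rule — branch into not (((S and not U) or (Q and (not P implies not P))) iff Q)  //  T.
  branch 1 (add not (((S and not U) or (Q and (not P implies not P))) iff Q)):
    (S or (not T or R)): β-rule — branch into S  //  (not T or R).
      branch 1.1 (add S):
        not (((S and not U) or (Q and (not P implies not P))) iff Q): β-rule — branch into ((S and not U) or (Q and (not P implies not P))), not Q  //  not ((S and not U) or (Q and (not P implies not P))), Q.
          branch 1.1.1 (add ((S and not U) or (Q and (not P implies not P))), not Q):
            ((S and not U) or (Q and (not P implies not P))): β-rule — branch into (S and not U)  //  (Q and (not P implies not P)).
              branch 1.1.1.1 (add (S and not U)):
                (S and not U): α-rule — add S, not U.
                ○ open, literals {Q=F, S=T, U=F}.
              branch 1.1.1.2 (add (Q and (not P implies not P))):
                (Q and (not P implies not P)): α-rule — add Q, (not P implies not P).
                × closes — contains both Q and not Q.
          branch 1.1.2 (add not ((S and not U) or (Q and (not P implies not P))), Q):
            not ((S and not U) or (Q and (not P implies not P))): α-rule — add not (S and not U), not (Q and (not P implies not P)).
            not (S and not U): β-rule — branch into not S  //  not not U.
              branch 1.1.2.1 (add not S):
                × closes — contains both S and not S.
              branch 1.1.2.2 (add not not U):
                not (Q and (not P implies not P)): β-rule — branch into not Q  //  not (not P implies not P).
                  branch 1.1.2.2.1 (add not Q):
                    × closes — contains both Q and not Q.
                  branch 1.1.2.2.2 (add not (not P implies not P)):
                    not (not P implies not P): α-rule — add not P, not not P.
                    × closes — contains both P and not P.
      branch 1.2 (add (not T or R)):
        not (((S and not U) or (Q and (not P implies not P))) iff Q): β-rule — branch into ((S and not U) or (Q and (not P implies not P))), not Q  //  not ((S and not U) or (Q and (not P implies not P))), Q.
          branch 1.2.1 (add ((S and not U) or (Q and (not P implies not P))), not Q):
            (not T or R): β-rule — branch into not T  //  R.
              branch 1.2.1.1 (add not T):
                ((S and not U) or (Q and (not P implies not P))): β-rule — branch into (S and not U)  //  (Q and (not P implies not P)).
                  branch 1.2.1.1.1 (add (S and not U)):
                    (S and not U): α-rule — add S, not U.
                    ○ open, literals {Q=F, S=T, T=F, U=F}.
                  branch 1.2.1.1.2 (add (Q and (not P implies not P))):
                    (Q and (not P implies not P)): α-rule — add Q, (not P implies not P).
                    × closes — contains both Q and not Q.
              branch 1.2.1.2 (add R):
                ((S and not U) or (Q and (not P implies not P))): β-rule — branch into (S and not U)  //  (Q and (not P implies not P)).
                  branch 1.2.1.2.1 (add (S and not U)):
                    (S and not U): α-rule — add S, not U.
                    ○ open, literals {Q=F, R=T, S=T, U=F}.
                  branch 1.2.1.2.2 (add (Q and (not P implies not P))):
                    (Q and (not P implies not P)): α-rule — add Q, (not P implies not P).
                    × closes — contains both Q and not Q.
          branch 1.2.2 (add not ((S and not U) or (Q and (not P implies not P))), Q):
            not ((S and not U) or (Q and (not P implies not P))): α-rule — add not (S and not U), not (Q and (not P implies not P)).
            (not T or R): β-rule — branch into not T  //  R.
              branch 1.2.2.1 (add not T):
                not (S and not U): β-rule — branch into not S  //  not not U.
                  branch 1.2.2.1.1 (add not S):
                    × closes — contains both S and not S.
                  branch 1.2.2.1.2 (add not not U):
                    not (Q and (not P implies not P)): β-rule — branch into not Q  //  not (not P implies not P).
                      branch 1.2.2.1.2.1 (add not Q):
                        × closes — contains both Q and not Q.
                      branch 1.2.2.1.2.2 (add not (not P implies not P)):
                        not (not P implies not P): α-rule — add not P, not not P.
                        × closes — contains both P and not P.
              branch 1.2.2.2 (add R):
                not (S and not U): β-rule — branch into not S  //  not not U.
                  branch 1.2.2.2.1 (add not S):
                    × closes — contains both S and not S.
                  branch 1.2.2.2.2 (add not not U):
                    not (Q and (not P implies not P)): β-rule — branch into not Q  //  not (not P implies not P).
                      branch 1.2.2.2.2.1 (add not Q):
                        × closes — contains both Q and not Q.
                      branch 1.2.2.2.2.2 (add not (not P implies not P)):
                        not (not P implies not P): α-rule — add not P, not not P.
                        × closes — contains both P and not P.
  branch 2 (add T):
    (S or (not T or R)): β-rule — branch into S  //  (not T or R).
      branch 2.1 (add S):
        ○ open, literals {S=T, T=T}.
      branch 2.2 (add (not T or R)):
        (not T or R): β-rule — branch into not T  //  R.
          branch 2.2.1 (add not T):
            × closes — contains both T and not T.
          branch 2.2.2 (add R):
            ○ open, literals {R=T, S=T, T=T}.
13 branches closed, 5 open.
Each open branch fixes some atoms; the unmentioned ones are free. Counting distinct full assignments: branch {Q=F, S=T, U=F} (P, R, T) contributes 8 new; branch {Q=F, S=T, T=F, U=F} (P, R) contributes 0 new; branch {Q=F, R=T, S=T, U=F} (P, T) contributes 0 new; branch {S=T, T=T} (P, Q, R, U) contributes 12 new; branch {R=T, S=T, T=T} (P, Q, U) contributes 0 new. Total: 20.

20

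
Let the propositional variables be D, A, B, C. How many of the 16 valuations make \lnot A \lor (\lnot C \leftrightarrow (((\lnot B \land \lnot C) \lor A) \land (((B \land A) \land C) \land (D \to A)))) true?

10

Initial set: {(\lnot A \lor (\lnot C \leftrightarrow (((\lnot B \land \lnot C) \lor A) \land (((B \land A) \land C) \land (D \to A)))))}.
(\lnot A \lor (\lnot C \leftrightarrow (((\lnot B \land \lnot C) \lor A) \land (((B \land A) \land C) \land (D \to A))))): β-rule — branch into \lnot A  //  (\lnot C \leftrightarrow (((\lnot B \land \lnot C) \lor A) \land (((B \land A) \land C) \land (D \to A)))).
  branch 1 (add \lnot A):
    ○ open, literals {A=false}.
  branch 2 (add (\lnot C \leftrightarrow (((\lnot B \land \lnot C) \lor A) \land (((B \land A) \land C) \land (D \to A))))):
    (\lnot C \leftrightarrow (((\lnot B \land \lnot C) \lor A) \land (((B \land A) \land C) \land (D \to A)))): β-rule — branch into \lnot C, (((\lnot B \land \lnot C) \lor A) \land (((B \land A) \land C) \land (D \to A)))  //  \lnot \lnot C, \lnot (((\lnot B \land \lnot C) \lor A) \land (((B \land A) \land C) \land (D \to A))).
      branch 2.1 (add \lnot C, (((\lnot B \land \lnot C) \lor A) \land (((B \land A) \land C) \land (D \to A)))):
        (((\lnot B \land \lnot C) \lor A) \land (((B \land A) \land C) \land (D \to A))): α-rule — add ((\lnot B \land \lnot C) \lor A), (((B \land A) \land C) \land (D \to A)).
        (((B \land A) \land C) \land (D \to A)): α-rule — add ((B \land A) \land C), (D \to A).
        ((B \land A) \land C): α-rule — add (B \land A), C.
        × closes — contains both C and \lnot C.
      branch 2.2 (add \lnot \lnot C, \lnot (((\lnot B \land \lnot C) \lor A) \land (((B \land A) \land C) \land (D \to A)))):
        \lnot (((\lnot B \land \lnot C) \lor A) \land (((B \land A) \land C) \land (D \to A))): β-rule — branch into \lnot ((\lnot B \land \lnot C) \lor A)  //  \lnot (((B \land A) \land C) \land (D \to A)).
          branch 2.2.1 (add \lnot ((\lnot B \land \lnot C) \lor A)):
            \lnot ((\lnot B \land \lnot C) \lor A): α-rule — add \lnot (\lnot B \land \lnot C), \lnot A.
            \lnot (\lnot B \land \lnot C): β-rule — branch into \lnot \lnot B  //  \lnot \lnot C.
              branch 2.2.1.1 (add \lnot \lnot B):
                ○ open, literals {A=false, B=true, C=true}.
              branch 2.2.1.2 (add \lnot \lnot C):
                ○ open, literals {A=false, C=true}.
          branch 2.2.2 (add \lnot (((B \land A) \land C) \land (D \to A))):
            \lnot (((B \land A) \land C) \land (D \to A)): β-rule — branch into \lnot ((B \land A) \land C)  //  \lnot (D \to A).
              branch 2.2.2.1 (add \lnot ((B \land A) \land C)):
                \lnot ((B \land A) \land C): β-rule — branch into \lnot (B \land A)  //  \lnot C.
                  branch 2.2.2.1.1 (add \lnot (B \land A)):
                    \lnot (B \land A): β-rule — branch into \lnot B  //  \lnot A.
                      branch 2.2.2.1.1.1 (add \lnot B):
                        ○ open, literals {B=false, C=true}.
                      branch 2.2.2.1.1.2 (add \lnot A):
                        ○ open, literals {A=false, C=true}.
                  branch 2.2.2.1.2 (add \lnot C):
                    × closes — contains both C and \lnot C.
              branch 2.2.2.2 (add \lnot (D \to A)):
                \lnot (D \to A): α-rule — add D, \lnot A.
                ○ open, literals {A=false, C=true, D=true}.
2 branches closed, 6 open.
Each open branch fixes some atoms; the unmentioned ones are free. Counting distinct full assignments: branch {A=false} (D, B, C) contributes 8 new; branch {A=false, B=true, C=true} (D) contributes 0 new; branch {A=false, C=true} (D, B) contributes 0 new; branch {B=false, C=true} (D, A) contributes 2 new; branch {A=false, C=true} (D, B) contributes 0 new; branch {A=false, C=true, D=true} (B) contributes 0 new. Total: 10.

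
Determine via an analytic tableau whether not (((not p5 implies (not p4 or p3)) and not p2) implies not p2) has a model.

Initial set: {not (((not p5 implies (not p4 or p3)) and not p2) implies not p2)}.
not (((not p5 implies (not p4 or p3)) and not p2) implies not p2): α-rule — add ((not p5 implies (not p4 or p3)) and not p2), not not p2.
((not p5 implies (not p4 or p3)) and not p2): α-rule — add (not p5 implies (not p4 or p3)), not p2.
× closes — contains both p2 and not p2.
All 1 branch closes.
Every branch closed; the formula is unsatisfiable.

Unsatisfiable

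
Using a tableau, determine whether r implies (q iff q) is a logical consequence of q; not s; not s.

Yes

Initial set: {q; not s; not s; not (r implies (q iff q))}.
not (r implies (q iff q)): α-rule — add r, not (q iff q).
not (q iff q): β-rule — branch into q, not q  //  not q, q.
  branch 1 (add q, not q):
    × closes — contains both q and not q.
  branch 2 (add not q, q):
    × closes — contains both q and not q.
All 2 branches close.
Every branch closed, so the premises entail the conclusion.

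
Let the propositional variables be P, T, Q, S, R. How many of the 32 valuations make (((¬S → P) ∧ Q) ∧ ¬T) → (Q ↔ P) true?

Initial set: {((((¬S → P) ∧ Q) ∧ ¬T) → (Q ↔ P))}.
((((¬S → P) ∧ Q) ∧ ¬T) → (Q ↔ P)): β-rule — branch into ¬(((¬S → P) ∧ Q) ∧ ¬T)  //  (Q ↔ P).
  branch 1 (add ¬(((¬S → P) ∧ Q) ∧ ¬T)):
    ¬(((¬S → P) ∧ Q) ∧ ¬T): β-rule — branch into ¬((¬S → P) ∧ Q)  //  ¬¬T.
      branch 1.1 (add ¬((¬S → P) ∧ Q)):
        ¬((¬S → P) ∧ Q): β-rule — branch into ¬(¬S → P)  //  ¬Q.
          branch 1.1.1 (add ¬(¬S → P)):
            ¬(¬S → P): α-rule — add ¬S, ¬P.
            ○ open, literals {P=F, S=F}.
          branch 1.1.2 (add ¬Q):
            ○ open, literals {Q=F}.
      branch 1.2 (add ¬¬T):
        ○ open, literals {T=T}.
  branch 2 (add (Q ↔ P)):
    (Q ↔ P): β-rule — branch into Q, P  //  ¬Q, ¬P.
      branch 2.1 (add Q, P):
        ○ open, literals {P=T, Q=T}.
      branch 2.2 (add ¬Q, ¬P):
        ○ open, literals {P=F, Q=F}.
0 branches closed, 5 open.
Each open branch fixes some atoms; the unmentioned ones are free. Counting distinct full assignments: branch {P=F, S=F} (T, Q, R) contributes 8 new; branch {Q=F} (P, T, S, R) contributes 12 new; branch {T=T} (P, Q, S, R) contributes 6 new; branch {P=T, Q=T} (T, S, R) contributes 4 new; branch {P=F, Q=F} (T, S, R) contributes 0 new. Total: 30.

30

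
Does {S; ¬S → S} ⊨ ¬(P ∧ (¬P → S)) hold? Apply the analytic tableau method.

Initial set: {S; (¬S → S); ¬¬(P ∧ (¬P → S))}.
¬¬(P ∧ (¬P → S)): α-rule — add P, (¬P → S).
(¬S → S): β-rule — branch into ¬¬S  //  S.
  branch 1 (add ¬¬S):
    (¬P → S): β-rule — branch into ¬¬P  //  S.
      branch 1.1 (add ¬¬P):
        ○ open, literals {P=1, S=1}.
      branch 1.2 (add S):
        ○ open, literals {P=1, S=1}.
  branch 2 (add S):
    (¬P → S): β-rule — branch into ¬¬P  //  S.
      branch 2.1 (add ¬¬P):
        ○ open, literals {P=1, S=1}.
      branch 2.2 (add S):
        ○ open, literals {P=1, S=1}.
0 branches closed, 4 open.
An open branch gives a countermodel: P=1, S=1 (unmentioned atoms arbitrary); the premises hold there but the conclusion fails.

No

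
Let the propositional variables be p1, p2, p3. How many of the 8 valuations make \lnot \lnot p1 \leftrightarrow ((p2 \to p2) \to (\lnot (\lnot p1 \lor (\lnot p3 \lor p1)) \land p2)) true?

Initial set: {(\lnot \lnot p1 \leftrightarrow ((p2 \to p2) \to (\lnot (\lnot p1 \lor (\lnot p3 \lor p1)) \land p2)))}.
(\lnot \lnot p1 \leftrightarrow ((p2 \to p2) \to (\lnot (\lnot p1 \lor (\lnot p3 \lor p1)) \land p2))): β-rule — branch into \lnot \lnot p1, ((p2 \to p2) \to (\lnot (\lnot p1 \lor (\lnot p3 \lor p1)) \land p2))  //  \lnot \lnot \lnot p1, \lnot ((p2 \to p2) \to (\lnot (\lnot p1 \lor (\lnot p3 \lor p1)) \land p2)).
  branch 1 (add \lnot \lnot p1, ((p2 \to p2) \to (\lnot (\lnot p1 \lor (\lnot p3 \lor p1)) \land p2))):
    \lnot \lnot p1: drop double negation, giving p1.
    ((p2 \to p2) \to (\lnot (\lnot p1 \lor (\lnot p3 \lor p1)) \land p2)): β-rule — branch into \lnot (p2 \to p2)  //  (\lnot (\lnot p1 \lor (\lnot p3 \lor p1)) \land p2).
      branch 1.1 (add \lnot (p2 \to p2)):
        \lnot (p2 \to p2): α-rule — add p2, \lnot p2.
        × closes — contains both p2 and \lnot p2.
      branch 1.2 (add (\lnot (\lnot p1 \lor (\lnot p3 \lor p1)) \land p2)):
        (\lnot (\lnot p1 \lor (\lnot p3 \lor p1)) \land p2): α-rule — add \lnot (\lnot p1 \lor (\lnot p3 \lor p1)), p2.
        \lnot (\lnot p1 \lor (\lnot p3 \lor p1)): α-rule — add \lnot \lnot p1, \lnot (\lnot p3 \lor p1).
        \lnot (\lnot p3 \lor p1): α-rule — add \lnot \lnot p3, \lnot p1.
        × closes — contains both p1 and \lnot p1.
  branch 2 (add \lnot \lnot \lnot p1, \lnot ((p2 \to p2) \to (\lnot (\lnot p1 \lor (\lnot p3 \lor p1)) \land p2))):
    \lnot \lnot \lnot p1: drop double negation, giving \lnot p1.
    \lnot ((p2 \to p2) \to (\lnot (\lnot p1 \lor (\lnot p3 \lor p1)) \land p2)): α-rule — add (p2 \to p2), \lnot (\lnot (\lnot p1 \lor (\lnot p3 \lor p1)) \land p2).
    (p2 \to p2): β-rule — branch into \lnot p2  //  p2.
      branch 2.1 (add \lnot p2):
        \lnot (\lnot (\lnot p1 \lor (\lnot p3 \lor p1)) \land p2): β-rule — branch into \lnot \lnot (\lnot p1 \lor (\lnot p3 \lor p1))  //  \lnot p2.
          branch 2.1.1 (add \lnot \lnot (\lnot p1 \lor (\lnot p3 \lor p1))):
            \lnot \lnot (\lnot p1 \lor (\lnot p3 \lor p1)): β-rule — branch into \lnot p1  //  (\lnot p3 \lor p1).
              branch 2.1.1.1 (add \lnot p1):
                ○ open, literals {p1=false, p2=false}.
              branch 2.1.1.2 (add (\lnot p3 \lor p1)):
                (\lnot p3 \lor p1): β-rule — branch into \lnot p3  //  p1.
                  branch 2.1.1.2.1 (add \lnot p3):
                    ○ open, literals {p1=false, p2=false, p3=false}.
                  branch 2.1.1.2.2 (add p1):
                    × closes — contains both p1 and \lnot p1.
          branch 2.1.2 (add \lnot p2):
            ○ open, literals {p1=false, p2=false}.
      branch 2.2 (add p2):
        \lnot (\lnot (\lnot p1 \lor (\lnot p3 \lor p1)) \land p2): β-rule — branch into \lnot \lnot (\lnot p1 \lor (\lnot p3 \lor p1))  //  \lnot p2.
          branch 2.2.1 (add \lnot \lnot (\lnot p1 \lor (\lnot p3 \lor p1))):
            \lnot \lnot (\lnot p1 \lor (\lnot p3 \lor p1)): β-rule — branch into \lnot p1  //  (\lnot p3 \lor p1).
              branch 2.2.1.1 (add \lnot p1):
                ○ open, literals {p1=false, p2=true}.
              branch 2.2.1.2 (add (\lnot p3 \lor p1)):
                (\lnot p3 \lor p1): β-rule — branch into \lnot p3  //  p1.
                  branch 2.2.1.2.1 (add \lnot p3):
                    ○ open, literals {p1=false, p2=true, p3=false}.
                  branch 2.2.1.2.2 (add p1):
                    × closes — contains both p1 and \lnot p1.
          branch 2.2.2 (add \lnot p2):
            × closes — contains both p2 and \lnot p2.
5 branches closed, 5 open.
Each open branch fixes some atoms; the unmentioned ones are free. Counting distinct full assignments: branch {p1=false, p2=false} (p3) contributes 2 new; branch {p1=false, p2=false, p3=false} (none free) contributes 0 new; branch {p1=false, p2=false} (p3) contributes 0 new; branch {p1=false, p2=true} (p3) contributes 2 new; branch {p1=false, p2=true, p3=false} (none free) contributes 0 new. Total: 4.

4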